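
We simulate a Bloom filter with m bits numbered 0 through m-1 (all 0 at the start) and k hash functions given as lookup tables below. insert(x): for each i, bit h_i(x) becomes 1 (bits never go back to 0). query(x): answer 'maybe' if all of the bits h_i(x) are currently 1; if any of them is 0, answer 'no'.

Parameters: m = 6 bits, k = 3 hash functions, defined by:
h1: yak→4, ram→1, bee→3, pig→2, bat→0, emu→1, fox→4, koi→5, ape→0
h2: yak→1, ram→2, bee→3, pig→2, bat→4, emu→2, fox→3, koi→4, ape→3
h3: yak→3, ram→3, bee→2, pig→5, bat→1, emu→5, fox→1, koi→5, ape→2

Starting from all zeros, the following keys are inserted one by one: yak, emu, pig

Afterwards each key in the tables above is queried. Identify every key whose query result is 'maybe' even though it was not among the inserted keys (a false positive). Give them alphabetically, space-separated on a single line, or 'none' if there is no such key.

Start: bits=000000
After insert 'yak': sets bits 1 3 4 -> bits=010110
After insert 'emu': sets bits 1 2 5 -> bits=011111
After insert 'pig': sets bits 2 5 -> bits=011111
Not inserted: ape bat bee fox koi ram — query each against bits=011111:
query ape: checks bit0=0, bit2=1, bit3=1 (has a 0) -> no => not a false positive
query bat: checks bit0=0, bit1=1, bit4=1 (has a 0) -> no => not a false positive
query bee: checks bit2=1, bit3=1 (all 1) -> maybe => FALSE POSITIVE
query fox: checks bit1=1, bit3=1, bit4=1 (all 1) -> maybe => FALSE POSITIVE
query koi: checks bit4=1, bit5=1 (all 1) -> maybe => FALSE POSITIVE
query ram: checks bit1=1, bit2=1, bit3=1 (all 1) -> maybe => FALSE POSITIVE
False positives (alphabetical): bee fox koi ram

Answer: bee fox koi ram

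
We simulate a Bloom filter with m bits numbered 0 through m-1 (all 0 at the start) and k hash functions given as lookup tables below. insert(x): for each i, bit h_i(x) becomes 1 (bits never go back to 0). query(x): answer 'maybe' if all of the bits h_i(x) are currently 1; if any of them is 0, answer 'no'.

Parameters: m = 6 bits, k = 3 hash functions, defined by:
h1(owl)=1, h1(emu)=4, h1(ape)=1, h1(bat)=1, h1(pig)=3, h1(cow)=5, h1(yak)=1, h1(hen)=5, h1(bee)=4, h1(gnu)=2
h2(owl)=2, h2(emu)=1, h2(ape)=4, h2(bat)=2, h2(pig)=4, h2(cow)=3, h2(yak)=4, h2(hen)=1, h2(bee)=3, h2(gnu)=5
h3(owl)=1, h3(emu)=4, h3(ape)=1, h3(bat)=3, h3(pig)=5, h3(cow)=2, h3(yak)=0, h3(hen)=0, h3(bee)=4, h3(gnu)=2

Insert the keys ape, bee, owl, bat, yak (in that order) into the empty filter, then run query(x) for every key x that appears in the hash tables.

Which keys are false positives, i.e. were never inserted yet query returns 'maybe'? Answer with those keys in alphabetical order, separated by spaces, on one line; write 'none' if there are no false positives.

Answer: emu

Derivation:
Start: bits=000000
After insert 'ape': sets bits 1 4 -> bits=010010
After insert 'bee': sets bits 3 4 -> bits=010110
After insert 'owl': sets bits 1 2 -> bits=011110
After insert 'bat': sets bits 1 2 3 -> bits=011110
After insert 'yak': sets bits 0 1 4 -> bits=111110
Not inserted: cow emu gnu hen pig — query each against bits=111110:
query cow: checks bit2=1, bit3=1, bit5=0 (has a 0) -> no => not a false positive
query emu: checks bit1=1, bit4=1 (all 1) -> maybe => FALSE POSITIVE
query gnu: checks bit2=1, bit5=0 (has a 0) -> no => not a false positive
query hen: checks bit0=1, bit1=1, bit5=0 (has a 0) -> no => not a false positive
query pig: checks bit3=1, bit4=1, bit5=0 (has a 0) -> no => not a false positive
False positives (alphabetical): emu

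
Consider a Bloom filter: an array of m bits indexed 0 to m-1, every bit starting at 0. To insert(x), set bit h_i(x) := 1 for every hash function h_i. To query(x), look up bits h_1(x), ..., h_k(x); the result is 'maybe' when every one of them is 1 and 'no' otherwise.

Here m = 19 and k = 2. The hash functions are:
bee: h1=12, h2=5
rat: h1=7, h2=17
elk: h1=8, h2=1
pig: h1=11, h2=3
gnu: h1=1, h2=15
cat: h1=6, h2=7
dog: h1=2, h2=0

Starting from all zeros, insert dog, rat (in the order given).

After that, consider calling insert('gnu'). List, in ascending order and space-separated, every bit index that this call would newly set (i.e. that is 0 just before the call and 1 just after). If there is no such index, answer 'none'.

Start: bits=0000000000000000000
After insert 'dog': sets bits 0 2 -> bits=1010000000000000000
After insert 'rat': sets bits 7 17 -> bits=1010000100000000010
insert 'gnu' would touch bits 1 15; currently bit1=0, bit15=0
Bits that are 0 among those (would change 0->1): 1 15

Answer: 1 15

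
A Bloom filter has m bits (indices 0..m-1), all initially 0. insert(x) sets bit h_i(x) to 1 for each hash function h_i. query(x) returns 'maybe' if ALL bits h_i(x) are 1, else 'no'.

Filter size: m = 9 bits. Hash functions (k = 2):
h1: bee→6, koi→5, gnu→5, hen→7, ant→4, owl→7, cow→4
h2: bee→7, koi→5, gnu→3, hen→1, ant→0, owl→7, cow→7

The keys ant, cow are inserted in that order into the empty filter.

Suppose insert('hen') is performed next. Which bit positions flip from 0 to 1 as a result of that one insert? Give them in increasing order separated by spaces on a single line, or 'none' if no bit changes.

Answer: 1

Derivation:
Start: bits=000000000
After insert 'ant': sets bits 0 4 -> bits=100010000
After insert 'cow': sets bits 4 7 -> bits=100010010
insert 'hen' would touch bits 1 7; currently bit1=0, bit7=1
Bits that are 0 among those (would change 0->1): 1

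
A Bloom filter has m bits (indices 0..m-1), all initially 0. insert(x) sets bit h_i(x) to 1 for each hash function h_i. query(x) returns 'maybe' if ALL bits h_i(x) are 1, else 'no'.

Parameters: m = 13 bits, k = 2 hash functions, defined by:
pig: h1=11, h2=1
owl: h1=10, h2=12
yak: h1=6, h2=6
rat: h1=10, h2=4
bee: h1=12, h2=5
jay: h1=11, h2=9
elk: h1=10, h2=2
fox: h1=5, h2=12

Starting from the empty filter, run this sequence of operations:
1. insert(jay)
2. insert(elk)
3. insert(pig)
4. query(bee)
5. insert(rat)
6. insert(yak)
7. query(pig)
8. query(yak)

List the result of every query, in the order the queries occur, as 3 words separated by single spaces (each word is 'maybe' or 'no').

Answer: no maybe maybe

Derivation:
Start: bits=0000000000000
Op 1: insert jay -> sets bits 9 11 -> bits=0000000001010
Op 2: insert elk -> sets bits 2 10 -> bits=0010000001110
Op 3: insert pig -> sets bits 1 11 -> bits=0110000001110
Op 4: query bee -> checks bit5=0, bit12=0 (has a 0) -> no
Op 5: insert rat -> sets bits 4 10 -> bits=0110100001110
Op 6: insert yak -> sets bits 6 -> bits=0110101001110
Op 7: query pig -> checks bit1=1, bit11=1 (all 1) -> maybe
Op 8: query yak -> checks bit6=1 (all 1) -> maybe
Query results in order: no maybe maybe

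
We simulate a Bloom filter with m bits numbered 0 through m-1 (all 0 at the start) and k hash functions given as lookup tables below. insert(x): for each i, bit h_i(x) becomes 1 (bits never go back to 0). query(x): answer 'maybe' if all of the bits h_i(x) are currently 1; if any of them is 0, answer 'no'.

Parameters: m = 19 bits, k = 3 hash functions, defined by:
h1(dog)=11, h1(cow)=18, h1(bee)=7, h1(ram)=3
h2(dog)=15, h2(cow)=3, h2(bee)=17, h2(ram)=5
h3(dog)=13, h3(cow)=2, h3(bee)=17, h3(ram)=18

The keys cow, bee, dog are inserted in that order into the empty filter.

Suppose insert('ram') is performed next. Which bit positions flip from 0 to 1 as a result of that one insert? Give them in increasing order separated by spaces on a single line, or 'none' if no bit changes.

Answer: 5

Derivation:
Start: bits=0000000000000000000
After insert 'cow': sets bits 2 3 18 -> bits=0011000000000000001
After insert 'bee': sets bits 7 17 -> bits=0011000100000000011
After insert 'dog': sets bits 11 13 15 -> bits=0011000100010101011
insert 'ram' would touch bits 3 5 18; currently bit3=1, bit5=0, bit18=1
Bits that are 0 among those (would change 0->1): 5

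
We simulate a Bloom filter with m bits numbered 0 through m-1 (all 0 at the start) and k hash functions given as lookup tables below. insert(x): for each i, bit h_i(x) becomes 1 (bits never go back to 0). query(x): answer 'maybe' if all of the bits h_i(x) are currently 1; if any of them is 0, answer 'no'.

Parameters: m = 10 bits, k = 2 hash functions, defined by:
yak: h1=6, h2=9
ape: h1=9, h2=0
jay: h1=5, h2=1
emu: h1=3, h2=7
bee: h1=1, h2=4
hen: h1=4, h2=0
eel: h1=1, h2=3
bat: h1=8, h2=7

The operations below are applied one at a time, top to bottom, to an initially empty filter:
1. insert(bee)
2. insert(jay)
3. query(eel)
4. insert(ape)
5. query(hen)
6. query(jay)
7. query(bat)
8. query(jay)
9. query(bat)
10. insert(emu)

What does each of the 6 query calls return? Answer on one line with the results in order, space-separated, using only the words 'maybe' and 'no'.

Start: bits=0000000000
Op 1: insert bee -> sets bits 1 4 -> bits=0100100000
Op 2: insert jay -> sets bits 1 5 -> bits=0100110000
Op 3: query eel -> checks bit1=1, bit3=0 (has a 0) -> no
Op 4: insert ape -> sets bits 0 9 -> bits=1100110001
Op 5: query hen -> checks bit0=1, bit4=1 (all 1) -> maybe
Op 6: query jay -> checks bit1=1, bit5=1 (all 1) -> maybe
Op 7: query bat -> checks bit7=0, bit8=0 (has a 0) -> no
Op 8: query jay -> checks bit1=1, bit5=1 (all 1) -> maybe
Op 9: query bat -> checks bit7=0, bit8=0 (has a 0) -> no
Op 10: insert emu -> sets bits 3 7 -> bits=1101110101
Query results in order: no maybe maybe no maybe no

Answer: no maybe maybe no maybe no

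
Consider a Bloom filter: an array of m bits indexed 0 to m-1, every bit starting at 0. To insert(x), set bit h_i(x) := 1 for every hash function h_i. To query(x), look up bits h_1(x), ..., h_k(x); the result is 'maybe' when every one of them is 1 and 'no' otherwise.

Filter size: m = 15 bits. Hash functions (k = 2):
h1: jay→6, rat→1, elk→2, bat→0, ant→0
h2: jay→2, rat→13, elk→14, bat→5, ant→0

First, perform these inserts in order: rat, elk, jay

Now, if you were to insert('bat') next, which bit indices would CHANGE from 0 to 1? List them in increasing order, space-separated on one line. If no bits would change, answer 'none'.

Start: bits=000000000000000
After insert 'rat': sets bits 1 13 -> bits=010000000000010
After insert 'elk': sets bits 2 14 -> bits=011000000000011
After insert 'jay': sets bits 2 6 -> bits=011000100000011
insert 'bat' would touch bits 0 5; currently bit0=0, bit5=0
Bits that are 0 among those (would change 0->1): 0 5

Answer: 0 5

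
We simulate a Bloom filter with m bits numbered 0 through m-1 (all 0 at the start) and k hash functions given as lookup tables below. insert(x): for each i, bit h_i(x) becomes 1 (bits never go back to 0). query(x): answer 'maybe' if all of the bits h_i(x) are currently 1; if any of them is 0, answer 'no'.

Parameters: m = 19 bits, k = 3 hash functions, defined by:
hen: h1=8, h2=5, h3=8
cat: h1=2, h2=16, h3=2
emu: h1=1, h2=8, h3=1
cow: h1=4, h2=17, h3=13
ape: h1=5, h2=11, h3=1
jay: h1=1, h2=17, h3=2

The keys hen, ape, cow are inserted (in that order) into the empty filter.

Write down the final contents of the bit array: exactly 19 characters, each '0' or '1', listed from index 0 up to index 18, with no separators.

Start: bits=0000000000000000000
After insert 'hen': sets bits 5 8 -> bits=0000010010000000000
After insert 'ape': sets bits 1 5 11 -> bits=0100010010010000000
After insert 'cow': sets bits 4 13 17 -> bits=0100110010010100010

Answer: 0100110010010100010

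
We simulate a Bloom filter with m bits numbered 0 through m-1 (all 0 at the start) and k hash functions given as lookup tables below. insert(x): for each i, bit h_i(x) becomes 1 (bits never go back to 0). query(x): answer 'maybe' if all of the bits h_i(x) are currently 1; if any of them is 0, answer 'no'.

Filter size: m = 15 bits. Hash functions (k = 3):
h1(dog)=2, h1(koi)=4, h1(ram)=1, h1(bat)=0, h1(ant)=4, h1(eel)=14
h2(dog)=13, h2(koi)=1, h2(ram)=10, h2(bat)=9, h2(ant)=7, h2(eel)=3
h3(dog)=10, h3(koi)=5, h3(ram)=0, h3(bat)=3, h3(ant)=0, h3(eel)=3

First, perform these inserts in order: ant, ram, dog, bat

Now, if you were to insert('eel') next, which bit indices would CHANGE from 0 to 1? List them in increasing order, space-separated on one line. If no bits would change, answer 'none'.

Answer: 14

Derivation:
Start: bits=000000000000000
After insert 'ant': sets bits 0 4 7 -> bits=100010010000000
After insert 'ram': sets bits 0 1 10 -> bits=110010010010000
After insert 'dog': sets bits 2 10 13 -> bits=111010010010010
After insert 'bat': sets bits 0 3 9 -> bits=111110010110010
insert 'eel' would touch bits 3 14; currently bit3=1, bit14=0
Bits that are 0 among those (would change 0->1): 14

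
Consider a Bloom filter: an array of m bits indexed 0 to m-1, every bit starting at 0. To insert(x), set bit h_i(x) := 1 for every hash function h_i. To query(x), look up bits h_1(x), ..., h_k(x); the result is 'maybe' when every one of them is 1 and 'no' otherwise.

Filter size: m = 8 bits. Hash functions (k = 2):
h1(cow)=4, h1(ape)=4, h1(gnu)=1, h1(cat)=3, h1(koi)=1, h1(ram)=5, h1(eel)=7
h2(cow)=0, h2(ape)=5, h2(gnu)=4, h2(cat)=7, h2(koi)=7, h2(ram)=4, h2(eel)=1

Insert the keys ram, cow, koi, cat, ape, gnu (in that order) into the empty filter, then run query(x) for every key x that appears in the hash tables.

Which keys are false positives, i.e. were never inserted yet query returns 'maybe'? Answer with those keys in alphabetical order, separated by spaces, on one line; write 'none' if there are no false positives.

Start: bits=00000000
After insert 'ram': sets bits 4 5 -> bits=00001100
After insert 'cow': sets bits 0 4 -> bits=10001100
After insert 'koi': sets bits 1 7 -> bits=11001101
After insert 'cat': sets bits 3 7 -> bits=11011101
After insert 'ape': sets bits 4 5 -> bits=11011101
After insert 'gnu': sets bits 1 4 -> bits=11011101
Not inserted: eel — query each against bits=11011101:
query eel: checks bit1=1, bit7=1 (all 1) -> maybe => FALSE POSITIVE
False positives (alphabetical): eel

Answer: eel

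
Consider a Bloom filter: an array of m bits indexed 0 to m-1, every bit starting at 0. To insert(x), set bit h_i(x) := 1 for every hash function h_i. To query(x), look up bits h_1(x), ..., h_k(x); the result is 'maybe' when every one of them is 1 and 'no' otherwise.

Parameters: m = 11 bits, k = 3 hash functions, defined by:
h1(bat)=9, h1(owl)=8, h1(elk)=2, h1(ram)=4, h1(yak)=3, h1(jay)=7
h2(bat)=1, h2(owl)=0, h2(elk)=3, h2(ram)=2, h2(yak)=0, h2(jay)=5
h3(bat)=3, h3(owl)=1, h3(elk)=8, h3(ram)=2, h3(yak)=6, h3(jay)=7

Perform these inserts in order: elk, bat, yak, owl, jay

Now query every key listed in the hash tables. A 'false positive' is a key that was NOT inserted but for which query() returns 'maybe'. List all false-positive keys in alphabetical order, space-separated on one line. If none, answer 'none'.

Start: bits=00000000000
After insert 'elk': sets bits 2 3 8 -> bits=00110000100
After insert 'bat': sets bits 1 3 9 -> bits=01110000110
After insert 'yak': sets bits 0 3 6 -> bits=11110010110
After insert 'owl': sets bits 0 1 8 -> bits=11110010110
After insert 'jay': sets bits 5 7 -> bits=11110111110
Not inserted: ram — query each against bits=11110111110:
query ram: checks bit2=1, bit4=0 (has a 0) -> no => not a false positive
False positives (alphabetical): none

Answer: none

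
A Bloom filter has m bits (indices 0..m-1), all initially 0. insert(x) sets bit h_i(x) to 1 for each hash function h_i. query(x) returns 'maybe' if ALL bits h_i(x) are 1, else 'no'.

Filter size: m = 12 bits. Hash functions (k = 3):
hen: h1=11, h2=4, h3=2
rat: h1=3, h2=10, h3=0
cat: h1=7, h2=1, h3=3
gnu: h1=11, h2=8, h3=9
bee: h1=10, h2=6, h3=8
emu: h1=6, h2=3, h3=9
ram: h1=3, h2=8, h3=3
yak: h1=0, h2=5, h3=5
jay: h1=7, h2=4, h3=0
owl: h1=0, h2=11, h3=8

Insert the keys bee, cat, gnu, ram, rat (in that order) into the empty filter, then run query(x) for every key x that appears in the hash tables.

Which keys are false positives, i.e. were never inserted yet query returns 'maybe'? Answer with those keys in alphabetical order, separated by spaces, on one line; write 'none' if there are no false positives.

Start: bits=000000000000
After insert 'bee': sets bits 6 8 10 -> bits=000000101010
After insert 'cat': sets bits 1 3 7 -> bits=010100111010
After insert 'gnu': sets bits 8 9 11 -> bits=010100111111
After insert 'ram': sets bits 3 8 -> bits=010100111111
After insert 'rat': sets bits 0 3 10 -> bits=110100111111
Not inserted: emu hen jay owl yak — query each against bits=110100111111:
query emu: checks bit3=1, bit6=1, bit9=1 (all 1) -> maybe => FALSE POSITIVE
query hen: checks bit2=0, bit4=0, bit11=1 (has a 0) -> no => not a false positive
query jay: checks bit0=1, bit4=0, bit7=1 (has a 0) -> no => not a false positive
query owl: checks bit0=1, bit8=1, bit11=1 (all 1) -> maybe => FALSE POSITIVE
query yak: checks bit0=1, bit5=0 (has a 0) -> no => not a false positive
False positives (alphabetical): emu owl

Answer: emu owl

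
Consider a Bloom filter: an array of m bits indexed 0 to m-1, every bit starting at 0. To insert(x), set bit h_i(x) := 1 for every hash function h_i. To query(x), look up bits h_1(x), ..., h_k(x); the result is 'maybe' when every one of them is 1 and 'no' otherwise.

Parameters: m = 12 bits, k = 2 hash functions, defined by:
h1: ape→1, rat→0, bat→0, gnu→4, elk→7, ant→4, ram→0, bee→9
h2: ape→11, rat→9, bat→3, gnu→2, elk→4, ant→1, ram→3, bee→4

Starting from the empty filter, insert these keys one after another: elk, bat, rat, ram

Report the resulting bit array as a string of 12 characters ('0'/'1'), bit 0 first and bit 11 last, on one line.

Start: bits=000000000000
After insert 'elk': sets bits 4 7 -> bits=000010010000
After insert 'bat': sets bits 0 3 -> bits=100110010000
After insert 'rat': sets bits 0 9 -> bits=100110010100
After insert 'ram': sets bits 0 3 -> bits=100110010100

Answer: 100110010100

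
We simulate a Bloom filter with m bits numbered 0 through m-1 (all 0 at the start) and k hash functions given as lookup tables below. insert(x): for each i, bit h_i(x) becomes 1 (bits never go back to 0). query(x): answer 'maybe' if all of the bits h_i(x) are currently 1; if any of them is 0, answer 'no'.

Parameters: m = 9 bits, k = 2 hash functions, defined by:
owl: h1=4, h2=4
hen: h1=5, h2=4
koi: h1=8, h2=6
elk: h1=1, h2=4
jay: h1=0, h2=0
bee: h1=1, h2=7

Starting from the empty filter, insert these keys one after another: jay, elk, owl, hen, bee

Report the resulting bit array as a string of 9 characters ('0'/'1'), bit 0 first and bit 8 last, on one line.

Start: bits=000000000
After insert 'jay': sets bits 0 -> bits=100000000
After insert 'elk': sets bits 1 4 -> bits=110010000
After insert 'owl': sets bits 4 -> bits=110010000
After insert 'hen': sets bits 4 5 -> bits=110011000
After insert 'bee': sets bits 1 7 -> bits=110011010

Answer: 110011010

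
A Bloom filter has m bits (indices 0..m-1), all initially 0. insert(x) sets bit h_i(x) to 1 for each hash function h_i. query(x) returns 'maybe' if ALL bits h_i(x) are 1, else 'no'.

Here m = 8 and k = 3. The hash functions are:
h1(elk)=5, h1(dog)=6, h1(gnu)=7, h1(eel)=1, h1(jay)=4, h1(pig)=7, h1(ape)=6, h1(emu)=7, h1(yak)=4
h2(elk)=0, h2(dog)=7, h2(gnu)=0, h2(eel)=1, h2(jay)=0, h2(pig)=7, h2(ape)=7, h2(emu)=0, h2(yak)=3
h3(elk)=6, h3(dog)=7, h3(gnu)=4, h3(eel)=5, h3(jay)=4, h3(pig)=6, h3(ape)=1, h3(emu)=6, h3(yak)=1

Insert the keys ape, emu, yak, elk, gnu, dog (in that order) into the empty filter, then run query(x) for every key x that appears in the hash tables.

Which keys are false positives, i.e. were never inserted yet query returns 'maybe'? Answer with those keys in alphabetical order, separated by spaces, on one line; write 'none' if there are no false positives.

Start: bits=00000000
After insert 'ape': sets bits 1 6 7 -> bits=01000011
After insert 'emu': sets bits 0 6 7 -> bits=11000011
After insert 'yak': sets bits 1 3 4 -> bits=11011011
After insert 'elk': sets bits 0 5 6 -> bits=11011111
After insert 'gnu': sets bits 0 4 7 -> bits=11011111
After insert 'dog': sets bits 6 7 -> bits=11011111
Not inserted: eel jay pig — query each against bits=11011111:
query eel: checks bit1=1, bit5=1 (all 1) -> maybe => FALSE POSITIVE
query jay: checks bit0=1, bit4=1 (all 1) -> maybe => FALSE POSITIVE
query pig: checks bit6=1, bit7=1 (all 1) -> maybe => FALSE POSITIVE
False positives (alphabetical): eel jay pig

Answer: eel jay pig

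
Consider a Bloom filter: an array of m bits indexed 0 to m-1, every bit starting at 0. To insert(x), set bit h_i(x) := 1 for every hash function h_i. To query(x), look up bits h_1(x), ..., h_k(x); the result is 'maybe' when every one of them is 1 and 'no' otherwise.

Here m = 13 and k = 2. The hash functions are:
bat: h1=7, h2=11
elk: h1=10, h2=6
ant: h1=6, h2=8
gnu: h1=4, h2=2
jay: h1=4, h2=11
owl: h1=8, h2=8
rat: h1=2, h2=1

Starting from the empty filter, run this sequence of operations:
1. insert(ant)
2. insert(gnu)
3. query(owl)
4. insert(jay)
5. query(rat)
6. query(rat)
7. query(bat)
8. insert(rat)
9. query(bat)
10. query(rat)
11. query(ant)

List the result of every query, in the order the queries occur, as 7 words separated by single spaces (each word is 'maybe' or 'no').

Answer: maybe no no no no maybe maybe

Derivation:
Start: bits=0000000000000
Op 1: insert ant -> sets bits 6 8 -> bits=0000001010000
Op 2: insert gnu -> sets bits 2 4 -> bits=0010101010000
Op 3: query owl -> checks bit8=1 (all 1) -> maybe
Op 4: insert jay -> sets bits 4 11 -> bits=0010101010010
Op 5: query rat -> checks bit1=0, bit2=1 (has a 0) -> no
Op 6: query rat -> checks bit1=0, bit2=1 (has a 0) -> no
Op 7: query bat -> checks bit7=0, bit11=1 (has a 0) -> no
Op 8: insert rat -> sets bits 1 2 -> bits=0110101010010
Op 9: query bat -> checks bit7=0, bit11=1 (has a 0) -> no
Op 10: query rat -> checks bit1=1, bit2=1 (all 1) -> maybe
Op 11: query ant -> checks bit6=1, bit8=1 (all 1) -> maybe
Query results in order: maybe no no no no maybe maybe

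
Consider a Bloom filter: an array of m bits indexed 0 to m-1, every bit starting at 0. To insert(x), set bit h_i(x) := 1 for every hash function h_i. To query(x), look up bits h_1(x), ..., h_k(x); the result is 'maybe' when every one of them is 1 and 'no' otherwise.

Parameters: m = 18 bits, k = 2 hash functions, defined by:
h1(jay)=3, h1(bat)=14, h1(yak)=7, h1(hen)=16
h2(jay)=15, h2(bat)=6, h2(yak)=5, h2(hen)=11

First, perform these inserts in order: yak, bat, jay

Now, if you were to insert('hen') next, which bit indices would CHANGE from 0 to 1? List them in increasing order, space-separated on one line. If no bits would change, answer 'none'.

Start: bits=000000000000000000
After insert 'yak': sets bits 5 7 -> bits=000001010000000000
After insert 'bat': sets bits 6 14 -> bits=000001110000001000
After insert 'jay': sets bits 3 15 -> bits=000101110000001100
insert 'hen' would touch bits 11 16; currently bit11=0, bit16=0
Bits that are 0 among those (would change 0->1): 11 16

Answer: 11 16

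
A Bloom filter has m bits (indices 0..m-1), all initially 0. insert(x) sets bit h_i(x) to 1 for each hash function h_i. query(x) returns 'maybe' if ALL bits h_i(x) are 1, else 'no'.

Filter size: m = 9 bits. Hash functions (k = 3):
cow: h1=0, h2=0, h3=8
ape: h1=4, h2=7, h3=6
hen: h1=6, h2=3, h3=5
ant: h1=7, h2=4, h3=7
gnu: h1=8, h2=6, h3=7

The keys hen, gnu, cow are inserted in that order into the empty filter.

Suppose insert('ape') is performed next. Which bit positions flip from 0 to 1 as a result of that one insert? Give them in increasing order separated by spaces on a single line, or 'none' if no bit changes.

Start: bits=000000000
After insert 'hen': sets bits 3 5 6 -> bits=000101100
After insert 'gnu': sets bits 6 7 8 -> bits=000101111
After insert 'cow': sets bits 0 8 -> bits=100101111
insert 'ape' would touch bits 4 6 7; currently bit4=0, bit6=1, bit7=1
Bits that are 0 among those (would change 0->1): 4

Answer: 4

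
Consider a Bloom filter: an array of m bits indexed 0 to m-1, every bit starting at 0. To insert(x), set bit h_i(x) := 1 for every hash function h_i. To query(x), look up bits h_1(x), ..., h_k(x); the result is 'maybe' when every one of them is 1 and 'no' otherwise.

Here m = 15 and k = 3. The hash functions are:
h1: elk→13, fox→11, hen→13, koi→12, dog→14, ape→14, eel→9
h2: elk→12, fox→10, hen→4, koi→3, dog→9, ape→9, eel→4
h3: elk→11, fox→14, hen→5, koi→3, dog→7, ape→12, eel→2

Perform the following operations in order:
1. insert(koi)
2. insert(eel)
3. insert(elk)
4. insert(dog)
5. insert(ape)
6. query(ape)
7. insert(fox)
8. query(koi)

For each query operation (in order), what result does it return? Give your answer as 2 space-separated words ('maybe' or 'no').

Start: bits=000000000000000
Op 1: insert koi -> sets bits 3 12 -> bits=000100000000100
Op 2: insert eel -> sets bits 2 4 9 -> bits=001110000100100
Op 3: insert elk -> sets bits 11 12 13 -> bits=001110000101110
Op 4: insert dog -> sets bits 7 9 14 -> bits=001110010101111
Op 5: insert ape -> sets bits 9 12 14 -> bits=001110010101111
Op 6: query ape -> checks bit9=1, bit12=1, bit14=1 (all 1) -> maybe
Op 7: insert fox -> sets bits 10 11 14 -> bits=001110010111111
Op 8: query koi -> checks bit3=1, bit12=1 (all 1) -> maybe
Query results in order: maybe maybe

Answer: maybe maybe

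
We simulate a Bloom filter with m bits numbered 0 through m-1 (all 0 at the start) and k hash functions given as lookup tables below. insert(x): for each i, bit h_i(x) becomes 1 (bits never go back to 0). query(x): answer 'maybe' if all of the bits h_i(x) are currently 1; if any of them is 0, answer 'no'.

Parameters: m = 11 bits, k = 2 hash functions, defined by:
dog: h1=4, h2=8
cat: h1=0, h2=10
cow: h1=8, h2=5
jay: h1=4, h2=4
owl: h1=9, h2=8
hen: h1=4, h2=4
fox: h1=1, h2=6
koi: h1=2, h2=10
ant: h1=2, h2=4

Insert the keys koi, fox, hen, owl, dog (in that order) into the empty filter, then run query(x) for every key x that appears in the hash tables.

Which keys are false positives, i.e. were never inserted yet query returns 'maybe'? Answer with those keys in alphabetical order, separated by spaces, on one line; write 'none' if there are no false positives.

Answer: ant jay

Derivation:
Start: bits=00000000000
After insert 'koi': sets bits 2 10 -> bits=00100000001
After insert 'fox': sets bits 1 6 -> bits=01100010001
After insert 'hen': sets bits 4 -> bits=01101010001
After insert 'owl': sets bits 8 9 -> bits=01101010111
After insert 'dog': sets bits 4 8 -> bits=01101010111
Not inserted: ant cat cow jay — query each against bits=01101010111:
query ant: checks bit2=1, bit4=1 (all 1) -> maybe => FALSE POSITIVE
query cat: checks bit0=0, bit10=1 (has a 0) -> no => not a false positive
query cow: checks bit5=0, bit8=1 (has a 0) -> no => not a false positive
query jay: checks bit4=1 (all 1) -> maybe => FALSE POSITIVE
False positives (alphabetical): ant jay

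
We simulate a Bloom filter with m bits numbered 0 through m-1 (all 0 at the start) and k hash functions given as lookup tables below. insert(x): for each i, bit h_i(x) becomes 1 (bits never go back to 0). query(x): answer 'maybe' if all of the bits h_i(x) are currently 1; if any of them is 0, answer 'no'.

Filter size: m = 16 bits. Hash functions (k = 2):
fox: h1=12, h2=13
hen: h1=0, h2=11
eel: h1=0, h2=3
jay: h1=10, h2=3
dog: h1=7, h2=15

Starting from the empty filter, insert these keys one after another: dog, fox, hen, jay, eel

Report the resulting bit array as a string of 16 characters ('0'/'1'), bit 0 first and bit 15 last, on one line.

Answer: 1001000100111101

Derivation:
Start: bits=0000000000000000
After insert 'dog': sets bits 7 15 -> bits=0000000100000001
After insert 'fox': sets bits 12 13 -> bits=0000000100001101
After insert 'hen': sets bits 0 11 -> bits=1000000100011101
After insert 'jay': sets bits 3 10 -> bits=1001000100111101
After insert 'eel': sets bits 0 3 -> bits=1001000100111101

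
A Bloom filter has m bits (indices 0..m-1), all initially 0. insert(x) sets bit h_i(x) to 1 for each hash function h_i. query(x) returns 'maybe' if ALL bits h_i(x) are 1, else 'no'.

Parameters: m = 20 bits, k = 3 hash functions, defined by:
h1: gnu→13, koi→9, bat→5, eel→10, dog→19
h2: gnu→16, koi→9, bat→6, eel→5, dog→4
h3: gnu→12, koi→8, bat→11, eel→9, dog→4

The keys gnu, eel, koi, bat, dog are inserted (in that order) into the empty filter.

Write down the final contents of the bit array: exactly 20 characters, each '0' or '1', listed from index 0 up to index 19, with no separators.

Answer: 00001110111111001001

Derivation:
Start: bits=00000000000000000000
After insert 'gnu': sets bits 12 13 16 -> bits=00000000000011001000
After insert 'eel': sets bits 5 9 10 -> bits=00000100011011001000
After insert 'koi': sets bits 8 9 -> bits=00000100111011001000
After insert 'bat': sets bits 5 6 11 -> bits=00000110111111001000
After insert 'dog': sets bits 4 19 -> bits=00001110111111001001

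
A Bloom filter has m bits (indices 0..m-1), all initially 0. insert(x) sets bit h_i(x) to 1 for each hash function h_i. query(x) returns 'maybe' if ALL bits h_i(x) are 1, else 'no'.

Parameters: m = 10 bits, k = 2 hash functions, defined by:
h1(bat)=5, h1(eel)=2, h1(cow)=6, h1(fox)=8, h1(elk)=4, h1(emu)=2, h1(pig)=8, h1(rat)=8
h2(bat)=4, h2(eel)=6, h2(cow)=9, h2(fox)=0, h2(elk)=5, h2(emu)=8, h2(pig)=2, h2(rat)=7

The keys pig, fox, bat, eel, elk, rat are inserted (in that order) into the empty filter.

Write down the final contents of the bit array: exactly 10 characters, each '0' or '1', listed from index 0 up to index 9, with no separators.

Answer: 1010111110

Derivation:
Start: bits=0000000000
After insert 'pig': sets bits 2 8 -> bits=0010000010
After insert 'fox': sets bits 0 8 -> bits=1010000010
After insert 'bat': sets bits 4 5 -> bits=1010110010
After insert 'eel': sets bits 2 6 -> bits=1010111010
After insert 'elk': sets bits 4 5 -> bits=1010111010
After insert 'rat': sets bits 7 8 -> bits=1010111110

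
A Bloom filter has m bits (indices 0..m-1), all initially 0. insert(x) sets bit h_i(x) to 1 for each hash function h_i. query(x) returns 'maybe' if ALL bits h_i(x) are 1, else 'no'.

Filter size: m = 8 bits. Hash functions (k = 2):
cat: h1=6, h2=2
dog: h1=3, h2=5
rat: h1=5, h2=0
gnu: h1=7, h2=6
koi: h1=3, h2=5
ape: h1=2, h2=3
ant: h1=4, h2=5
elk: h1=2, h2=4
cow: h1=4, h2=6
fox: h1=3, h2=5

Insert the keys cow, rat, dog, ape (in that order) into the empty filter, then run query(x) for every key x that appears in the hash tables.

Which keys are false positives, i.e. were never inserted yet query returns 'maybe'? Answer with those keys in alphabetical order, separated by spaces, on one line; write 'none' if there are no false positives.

Answer: ant cat elk fox koi

Derivation:
Start: bits=00000000
After insert 'cow': sets bits 4 6 -> bits=00001010
After insert 'rat': sets bits 0 5 -> bits=10001110
After insert 'dog': sets bits 3 5 -> bits=10011110
After insert 'ape': sets bits 2 3 -> bits=10111110
Not inserted: ant cat elk fox gnu koi — query each against bits=10111110:
query ant: checks bit4=1, bit5=1 (all 1) -> maybe => FALSE POSITIVE
query cat: checks bit2=1, bit6=1 (all 1) -> maybe => FALSE POSITIVE
query elk: checks bit2=1, bit4=1 (all 1) -> maybe => FALSE POSITIVE
query fox: checks bit3=1, bit5=1 (all 1) -> maybe => FALSE POSITIVE
query gnu: checks bit6=1, bit7=0 (has a 0) -> no => not a false positive
query koi: checks bit3=1, bit5=1 (all 1) -> maybe => FALSE POSITIVE
False positives (alphabetical): ant cat elk fox koi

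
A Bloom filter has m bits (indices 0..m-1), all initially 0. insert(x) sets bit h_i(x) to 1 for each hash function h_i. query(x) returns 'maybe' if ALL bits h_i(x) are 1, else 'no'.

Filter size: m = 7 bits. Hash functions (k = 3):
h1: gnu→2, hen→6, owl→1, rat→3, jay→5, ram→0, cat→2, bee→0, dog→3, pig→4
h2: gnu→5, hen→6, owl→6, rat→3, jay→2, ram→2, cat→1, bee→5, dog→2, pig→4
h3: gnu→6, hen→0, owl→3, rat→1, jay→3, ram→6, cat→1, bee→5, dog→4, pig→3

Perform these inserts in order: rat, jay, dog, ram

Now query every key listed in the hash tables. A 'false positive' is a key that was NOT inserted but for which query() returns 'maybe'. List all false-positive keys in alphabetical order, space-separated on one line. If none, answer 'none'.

Start: bits=0000000
After insert 'rat': sets bits 1 3 -> bits=0101000
After insert 'jay': sets bits 2 3 5 -> bits=0111010
After insert 'dog': sets bits 2 3 4 -> bits=0111110
After insert 'ram': sets bits 0 2 6 -> bits=1111111
Not inserted: bee cat gnu hen owl pig — query each against bits=1111111:
query bee: checks bit0=1, bit5=1 (all 1) -> maybe => FALSE POSITIVE
query cat: checks bit1=1, bit2=1 (all 1) -> maybe => FALSE POSITIVE
query gnu: checks bit2=1, bit5=1, bit6=1 (all 1) -> maybe => FALSE POSITIVE
query hen: checks bit0=1, bit6=1 (all 1) -> maybe => FALSE POSITIVE
query owl: checks bit1=1, bit3=1, bit6=1 (all 1) -> maybe => FALSE POSITIVE
query pig: checks bit3=1, bit4=1 (all 1) -> maybe => FALSE POSITIVE
False positives (alphabetical): bee cat gnu hen owl pig

Answer: bee cat gnu hen owl pig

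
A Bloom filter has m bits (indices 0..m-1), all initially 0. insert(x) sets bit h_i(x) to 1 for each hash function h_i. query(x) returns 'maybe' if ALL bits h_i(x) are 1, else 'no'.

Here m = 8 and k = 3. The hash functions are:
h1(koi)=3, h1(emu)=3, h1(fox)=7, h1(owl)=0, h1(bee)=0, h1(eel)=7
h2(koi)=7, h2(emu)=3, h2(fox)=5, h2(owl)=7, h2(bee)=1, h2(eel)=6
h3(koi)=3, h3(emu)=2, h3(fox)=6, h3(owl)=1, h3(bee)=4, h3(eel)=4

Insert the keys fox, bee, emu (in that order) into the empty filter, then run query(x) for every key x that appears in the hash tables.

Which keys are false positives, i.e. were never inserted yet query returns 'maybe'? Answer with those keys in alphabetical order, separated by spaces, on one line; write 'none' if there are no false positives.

Answer: eel koi owl

Derivation:
Start: bits=00000000
After insert 'fox': sets bits 5 6 7 -> bits=00000111
After insert 'bee': sets bits 0 1 4 -> bits=11001111
After insert 'emu': sets bits 2 3 -> bits=11111111
Not inserted: eel koi owl — query each against bits=11111111:
query eel: checks bit4=1, bit6=1, bit7=1 (all 1) -> maybe => FALSE POSITIVE
query koi: checks bit3=1, bit7=1 (all 1) -> maybe => FALSE POSITIVE
query owl: checks bit0=1, bit1=1, bit7=1 (all 1) -> maybe => FALSE POSITIVE
False positives (alphabetical): eel koi owl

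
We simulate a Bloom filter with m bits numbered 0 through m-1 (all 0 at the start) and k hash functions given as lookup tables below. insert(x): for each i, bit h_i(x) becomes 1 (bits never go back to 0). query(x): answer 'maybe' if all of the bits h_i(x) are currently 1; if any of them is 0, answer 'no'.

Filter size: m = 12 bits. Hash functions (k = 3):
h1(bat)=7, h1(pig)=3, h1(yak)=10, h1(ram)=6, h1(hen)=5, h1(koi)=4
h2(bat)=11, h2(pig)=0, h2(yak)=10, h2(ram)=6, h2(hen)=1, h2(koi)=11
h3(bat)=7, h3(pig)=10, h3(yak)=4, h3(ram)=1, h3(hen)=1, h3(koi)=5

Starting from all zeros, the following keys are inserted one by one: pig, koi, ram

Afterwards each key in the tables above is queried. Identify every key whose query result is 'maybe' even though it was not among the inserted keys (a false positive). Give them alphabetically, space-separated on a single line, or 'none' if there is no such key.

Start: bits=000000000000
After insert 'pig': sets bits 0 3 10 -> bits=100100000010
After insert 'koi': sets bits 4 5 11 -> bits=100111000011
After insert 'ram': sets bits 1 6 -> bits=110111100011
Not inserted: bat hen yak — query each against bits=110111100011:
query bat: checks bit7=0, bit11=1 (has a 0) -> no => not a false positive
query hen: checks bit1=1, bit5=1 (all 1) -> maybe => FALSE POSITIVE
query yak: checks bit4=1, bit10=1 (all 1) -> maybe => FALSE POSITIVE
False positives (alphabetical): hen yak

Answer: hen yak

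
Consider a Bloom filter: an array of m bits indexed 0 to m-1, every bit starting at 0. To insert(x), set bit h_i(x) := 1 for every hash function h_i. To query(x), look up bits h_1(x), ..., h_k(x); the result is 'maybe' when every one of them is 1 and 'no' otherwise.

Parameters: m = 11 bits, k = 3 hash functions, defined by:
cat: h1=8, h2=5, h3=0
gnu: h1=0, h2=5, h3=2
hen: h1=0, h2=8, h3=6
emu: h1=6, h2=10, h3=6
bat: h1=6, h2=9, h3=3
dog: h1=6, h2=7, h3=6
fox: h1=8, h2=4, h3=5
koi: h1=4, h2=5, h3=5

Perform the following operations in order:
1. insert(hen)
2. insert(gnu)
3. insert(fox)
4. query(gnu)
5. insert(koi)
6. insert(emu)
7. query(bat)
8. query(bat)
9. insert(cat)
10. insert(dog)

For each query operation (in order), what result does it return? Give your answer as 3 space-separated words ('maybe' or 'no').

Answer: maybe no no

Derivation:
Start: bits=00000000000
Op 1: insert hen -> sets bits 0 6 8 -> bits=10000010100
Op 2: insert gnu -> sets bits 0 2 5 -> bits=10100110100
Op 3: insert fox -> sets bits 4 5 8 -> bits=10101110100
Op 4: query gnu -> checks bit0=1, bit2=1, bit5=1 (all 1) -> maybe
Op 5: insert koi -> sets bits 4 5 -> bits=10101110100
Op 6: insert emu -> sets bits 6 10 -> bits=10101110101
Op 7: query bat -> checks bit3=0, bit6=1, bit9=0 (has a 0) -> no
Op 8: query bat -> checks bit3=0, bit6=1, bit9=0 (has a 0) -> no
Op 9: insert cat -> sets bits 0 5 8 -> bits=10101110101
Op 10: insert dog -> sets bits 6 7 -> bits=10101111101
Query results in order: maybe no no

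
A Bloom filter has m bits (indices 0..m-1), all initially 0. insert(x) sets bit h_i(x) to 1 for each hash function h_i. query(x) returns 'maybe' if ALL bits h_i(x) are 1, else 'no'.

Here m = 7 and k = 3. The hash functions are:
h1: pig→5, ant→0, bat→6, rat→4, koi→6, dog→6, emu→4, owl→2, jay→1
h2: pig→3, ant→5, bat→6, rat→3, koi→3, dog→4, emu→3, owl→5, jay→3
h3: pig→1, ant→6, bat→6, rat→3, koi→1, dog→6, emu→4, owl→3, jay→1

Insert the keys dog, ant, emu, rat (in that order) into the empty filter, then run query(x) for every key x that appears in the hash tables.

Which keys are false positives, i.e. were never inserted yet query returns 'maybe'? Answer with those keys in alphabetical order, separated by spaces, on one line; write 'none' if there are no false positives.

Answer: bat

Derivation:
Start: bits=0000000
After insert 'dog': sets bits 4 6 -> bits=0000101
After insert 'ant': sets bits 0 5 6 -> bits=1000111
After insert 'emu': sets bits 3 4 -> bits=1001111
After insert 'rat': sets bits 3 4 -> bits=1001111
Not inserted: bat jay koi owl pig — query each against bits=1001111:
query bat: checks bit6=1 (all 1) -> maybe => FALSE POSITIVE
query jay: checks bit1=0, bit3=1 (has a 0) -> no => not a false positive
query koi: checks bit1=0, bit3=1, bit6=1 (has a 0) -> no => not a false positive
query owl: checks bit2=0, bit3=1, bit5=1 (has a 0) -> no => not a false positive
query pig: checks bit1=0, bit3=1, bit5=1 (has a 0) -> no => not a false positive
False positives (alphabetical): bat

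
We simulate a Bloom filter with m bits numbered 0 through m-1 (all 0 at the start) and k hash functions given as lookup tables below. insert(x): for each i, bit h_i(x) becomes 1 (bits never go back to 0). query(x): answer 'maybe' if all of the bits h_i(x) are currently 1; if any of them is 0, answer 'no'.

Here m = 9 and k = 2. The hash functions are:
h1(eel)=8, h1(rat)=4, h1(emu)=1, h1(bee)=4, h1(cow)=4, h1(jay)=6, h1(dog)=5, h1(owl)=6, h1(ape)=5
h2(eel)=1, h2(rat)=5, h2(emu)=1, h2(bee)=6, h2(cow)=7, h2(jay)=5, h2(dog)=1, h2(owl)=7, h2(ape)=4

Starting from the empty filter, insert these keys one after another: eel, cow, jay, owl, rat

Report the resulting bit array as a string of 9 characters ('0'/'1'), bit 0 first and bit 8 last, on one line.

Start: bits=000000000
After insert 'eel': sets bits 1 8 -> bits=010000001
After insert 'cow': sets bits 4 7 -> bits=010010011
After insert 'jay': sets bits 5 6 -> bits=010011111
After insert 'owl': sets bits 6 7 -> bits=010011111
After insert 'rat': sets bits 4 5 -> bits=010011111

Answer: 010011111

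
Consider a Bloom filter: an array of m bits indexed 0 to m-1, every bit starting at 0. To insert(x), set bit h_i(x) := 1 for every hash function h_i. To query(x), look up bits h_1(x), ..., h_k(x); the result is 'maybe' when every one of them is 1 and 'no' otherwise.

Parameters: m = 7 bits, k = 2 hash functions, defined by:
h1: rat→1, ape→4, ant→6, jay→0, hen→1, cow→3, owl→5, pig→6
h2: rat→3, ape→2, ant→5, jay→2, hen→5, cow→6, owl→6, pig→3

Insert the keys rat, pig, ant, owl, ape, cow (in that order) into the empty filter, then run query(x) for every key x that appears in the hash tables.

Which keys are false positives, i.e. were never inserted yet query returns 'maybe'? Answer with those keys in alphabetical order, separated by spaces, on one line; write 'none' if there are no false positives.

Start: bits=0000000
After insert 'rat': sets bits 1 3 -> bits=0101000
After insert 'pig': sets bits 3 6 -> bits=0101001
After insert 'ant': sets bits 5 6 -> bits=0101011
After insert 'owl': sets bits 5 6 -> bits=0101011
After insert 'ape': sets bits 2 4 -> bits=0111111
After insert 'cow': sets bits 3 6 -> bits=0111111
Not inserted: hen jay — query each against bits=0111111:
query hen: checks bit1=1, bit5=1 (all 1) -> maybe => FALSE POSITIVE
query jay: checks bit0=0, bit2=1 (has a 0) -> no => not a false positive
False positives (alphabetical): hen

Answer: hen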